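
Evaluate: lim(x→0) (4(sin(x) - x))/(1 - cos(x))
This is a 0/0 indeterminate form.

Apply L'Hôpital's rule: differentiate numerator and denominator separately.
  f(x) = -4·x + 4·sin(x)   ⇒   f'(x) = 4·cos(x) - 4
  g(x) = 1 - cos(x)   ⇒   g'(x) = sin(x)
  lim(x→0) f'(x)/g'(x) = lim(x→0) (4·cos(x) - 4)/(sin(x))
  = 0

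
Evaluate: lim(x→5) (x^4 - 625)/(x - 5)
This is a standard limit.

Factor or rationalize the expression:
  lim(x→5) (x^4 - 625)/(x - 5) = 500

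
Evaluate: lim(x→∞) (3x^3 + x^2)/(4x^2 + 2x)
This is an ∞/∞ indeterminate form.

Apply L'Hôpital's rule: differentiate numerator and denominator separately.
  f(x) = 3·x^3 + x^2   ⇒   f'(x) = 9·x^2 + 2·x
  g(x) = 4·x^2 + 2·x   ⇒   g'(x) = 8·x + 2
  lim(x→∞) f'(x)/g'(x) = lim(x→∞) (9·x^2 + 2·x)/(8·x + 2)
  = ∞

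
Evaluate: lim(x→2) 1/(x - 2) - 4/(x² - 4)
This is an ∞-∞ indeterminate form.

Combine fractions or rationalize to convert ∞-∞ to 0/0 form:
  lim(x→2) 1/(x - 2) - 4/(x² - 4) = 1/4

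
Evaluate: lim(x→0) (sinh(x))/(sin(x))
This is a 0/0 indeterminate form.

Apply L'Hôpital's rule: differentiate numerator and denominator separately.
  f(x) = sinh(x)   ⇒   f'(x) = cosh(x)
  g(x) = sin(x)   ⇒   g'(x) = cos(x)
  lim(x→0) f'(x)/g'(x) = lim(x→0) (cosh(x))/(cos(x))
  = 1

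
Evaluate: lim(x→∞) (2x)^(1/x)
This is an exponential indeterminate form.

For exponential indeterminate forms, take the natural log:
  Let L = lim(x→∞) (2x)^(1/x)
  Then ln(L) = lim(x→∞) [exponent × ln(base)]
  Evaluate using L'Hôpital or standard limits, then exponentiate.
  L = 1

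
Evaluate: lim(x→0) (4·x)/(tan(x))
This is a 0/0 indeterminate form.

Apply L'Hôpital's rule: differentiate numerator and denominator separately.
  f(x) = 4·x   ⇒   f'(x) = 4
  g(x) = tan(x)   ⇒   g'(x) = tan(x)^2 + 1
  lim(x→0) f'(x)/g'(x) = lim(x→0) (4)/(tan(x)^2 + 1)
  = 4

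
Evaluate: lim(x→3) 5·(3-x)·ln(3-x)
This is a 0·∞ indeterminate form.

Rewrite 0·∞ as a quotient (0/0 or ∞/∞ form), then apply L'Hôpital's rule:
  lim(x→3) 5·(3-x)·ln(3-x) = 0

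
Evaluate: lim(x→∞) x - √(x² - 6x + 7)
This is an ∞-∞ indeterminate form.

Combine fractions or rationalize to convert ∞-∞ to 0/0 form:
  lim(x→∞) x - √(x² - 6x + 7) = 3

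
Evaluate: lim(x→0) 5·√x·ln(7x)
This is a 0·∞ indeterminate form.

Rewrite 0·∞ as a quotient (0/0 or ∞/∞ form), then apply L'Hôpital's rule:
  lim(x→0) 5·√x·ln(7x) = 0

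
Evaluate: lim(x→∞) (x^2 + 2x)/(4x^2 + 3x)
This is an ∞/∞ indeterminate form.

Apply L'Hôpital's rule: differentiate numerator and denominator separately.
  f(x) = x^2 + 2·x   ⇒   f'(x) = 2·x + 2
  g(x) = 4·x^2 + 3·x   ⇒   g'(x) = 8·x + 3
  lim(x→∞) f'(x)/g'(x) = lim(x→∞) (2·x + 2)/(8·x + 3)
  = 1/4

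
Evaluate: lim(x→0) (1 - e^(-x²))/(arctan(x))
This is a 0/0 indeterminate form.

Apply L'Hôpital's rule: differentiate numerator and denominator separately.
  f(x) = 1 - e^(-x^2)   ⇒   f'(x) = 2·x·e^(-x^2)
  g(x) = atan(x)   ⇒   g'(x) = 1/(x^2 + 1)
  lim(x→0) f'(x)/g'(x) = lim(x→0) (2·x·e^(-x^2))/(1/(x^2 + 1))
  = 0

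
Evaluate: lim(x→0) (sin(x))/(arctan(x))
This is a 0/0 indeterminate form.

Apply L'Hôpital's rule: differentiate numerator and denominator separately.
  f(x) = sin(x)   ⇒   f'(x) = cos(x)
  g(x) = atan(x)   ⇒   g'(x) = 1/(x^2 + 1)
  lim(x→0) f'(x)/g'(x) = lim(x→0) (cos(x))/(1/(x^2 + 1))
  = 1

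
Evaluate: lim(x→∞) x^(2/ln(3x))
This is an exponential indeterminate form.

For exponential indeterminate forms, take the natural log:
  Let L = lim(x→∞) x^(2/ln(3x))
  Then ln(L) = lim(x→∞) [exponent × ln(base)]
  Evaluate using L'Hôpital or standard limits, then exponentiate.
  L = e²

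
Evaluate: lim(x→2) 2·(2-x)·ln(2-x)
This is a 0·∞ indeterminate form.

Rewrite 0·∞ as a quotient (0/0 or ∞/∞ form), then apply L'Hôpital's rule:
  lim(x→2) 2·(2-x)·ln(2-x) = 0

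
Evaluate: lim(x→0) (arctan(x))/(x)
This is a 0/0 indeterminate form.

Apply L'Hôpital's rule: differentiate numerator and denominator separately.
  f(x) = atan(x)   ⇒   f'(x) = 1/(x^2 + 1)
  g(x) = x   ⇒   g'(x) = 1
  lim(x→0) f'(x)/g'(x) = lim(x→0) (1/(x^2 + 1))/(1)
  = 1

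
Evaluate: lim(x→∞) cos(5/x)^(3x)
This is an exponential indeterminate form.

For exponential indeterminate forms, take the natural log:
  Let L = lim(x→∞) cos(5/x)^(3x)
  Then ln(L) = lim(x→∞) [exponent × ln(base)]
  Evaluate using L'Hôpital or standard limits, then exponentiate.
  L = 1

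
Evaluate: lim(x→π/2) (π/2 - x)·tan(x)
This is a 0·∞ indeterminate form.

Rewrite 0·∞ as a quotient (0/0 or ∞/∞ form), then apply L'Hôpital's rule:
  lim(x→π/2) (π/2 - x)·tan(x) = 1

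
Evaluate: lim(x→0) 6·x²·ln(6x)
This is a 0·∞ indeterminate form.

Rewrite 0·∞ as a quotient (0/0 or ∞/∞ form), then apply L'Hôpital's rule:
  lim(x→0) 6·x²·ln(6x) = 0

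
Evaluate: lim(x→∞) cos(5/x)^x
This is an exponential indeterminate form.

For exponential indeterminate forms, take the natural log:
  Let L = lim(x→∞) cos(5/x)^x
  Then ln(L) = lim(x→∞) [exponent × ln(base)]
  Evaluate using L'Hôpital or standard limits, then exponentiate.
  L = 1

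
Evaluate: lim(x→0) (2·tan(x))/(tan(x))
This is a 0/0 indeterminate form.

Apply L'Hôpital's rule: differentiate numerator and denominator separately.
  f(x) = 2·tan(x)   ⇒   f'(x) = 2·tan(x)^2 + 2
  g(x) = tan(x)   ⇒   g'(x) = tan(x)^2 + 1
  lim(x→0) f'(x)/g'(x) = lim(x→0) (2·tan(x)^2 + 2)/(tan(x)^2 + 1)
  = 2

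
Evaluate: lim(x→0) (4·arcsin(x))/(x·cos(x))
This is a 0/0 indeterminate form.

Apply L'Hôpital's rule: differentiate numerator and denominator separately.
  f(x) = 4·asin(x)   ⇒   f'(x) = 4/sqrt(1 - x^2)
  g(x) = x·cos(x)   ⇒   g'(x) = -x·sin(x) + cos(x)
  lim(x→0) f'(x)/g'(x) = lim(x→0) (4/sqrt(1 - x^2))/(-x·sin(x) + cos(x))
  = 4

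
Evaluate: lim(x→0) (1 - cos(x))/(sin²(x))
This is a 0/0 indeterminate form.

Apply L'Hôpital's rule: differentiate numerator and denominator separately.
  f(x) = 1 - cos(x)   ⇒   f'(x) = sin(x)
  g(x) = sin(x)^2   ⇒   g'(x) = 2·sin(x)·cos(x)
  lim(x→0) f'(x)/g'(x) = lim(x→0) (sin(x))/(2·sin(x)·cos(x))
  = 1/2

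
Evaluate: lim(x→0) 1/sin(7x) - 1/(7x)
This is an ∞-∞ indeterminate form.

Combine fractions or rationalize to convert ∞-∞ to 0/0 form:
  lim(x→0) 1/sin(7x) - 1/(7x) = 0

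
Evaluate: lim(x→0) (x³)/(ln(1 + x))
This is a 0/0 indeterminate form.

Apply L'Hôpital's rule: differentiate numerator and denominator separately.
  f(x) = x^3   ⇒   f'(x) = 3·x^2
  g(x) = ln(x + 1)   ⇒   g'(x) = 1/(x + 1)
  lim(x→0) f'(x)/g'(x) = lim(x→0) (3·x^2)/(1/(x + 1))
  = 0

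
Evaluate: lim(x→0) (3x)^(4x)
This is an exponential indeterminate form.

For exponential indeterminate forms, take the natural log:
  Let L = lim(x→0) (3x)^(4x)
  Then ln(L) = lim(x→0) [exponent × ln(base)]
  Evaluate using L'Hôpital or standard limits, then exponentiate.
  L = 1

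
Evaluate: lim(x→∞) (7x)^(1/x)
This is an exponential indeterminate form.

For exponential indeterminate forms, take the natural log:
  Let L = lim(x→∞) (7x)^(1/x)
  Then ln(L) = lim(x→∞) [exponent × ln(base)]
  Evaluate using L'Hôpital or standard limits, then exponentiate.
  L = 1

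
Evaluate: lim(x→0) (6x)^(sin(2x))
This is an exponential indeterminate form.

For exponential indeterminate forms, take the natural log:
  Let L = lim(x→0) (6x)^(sin(2x))
  Then ln(L) = lim(x→0) [exponent × ln(base)]
  Evaluate using L'Hôpital or standard limits, then exponentiate.
  L = 1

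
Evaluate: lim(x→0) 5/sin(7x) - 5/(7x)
This is an ∞-∞ indeterminate form.

Combine fractions or rationalize to convert ∞-∞ to 0/0 form:
  lim(x→0) 5/sin(7x) - 5/(7x) = 0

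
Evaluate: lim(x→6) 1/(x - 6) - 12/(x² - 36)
This is an ∞-∞ indeterminate form.

Combine fractions or rationalize to convert ∞-∞ to 0/0 form:
  lim(x→6) 1/(x - 6) - 12/(x² - 36) = 1/12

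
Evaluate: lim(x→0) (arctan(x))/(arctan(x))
This is a 0/0 indeterminate form.

Apply L'Hôpital's rule: differentiate numerator and denominator separately.
  f(x) = atan(x)   ⇒   f'(x) = 1/(x^2 + 1)
  g(x) = atan(x)   ⇒   g'(x) = 1/(x^2 + 1)
  lim(x→0) f'(x)/g'(x) = lim(x→0) (1/(x^2 + 1))/(1/(x^2 + 1))
  = 1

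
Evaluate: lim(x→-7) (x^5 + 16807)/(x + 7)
This is a standard limit.

Factor or rationalize the expression:
  lim(x→-7) (x^5 + 16807)/(x + 7) = 12005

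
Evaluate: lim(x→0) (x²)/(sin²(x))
This is a 0/0 indeterminate form.

Apply L'Hôpital's rule: differentiate numerator and denominator separately.
  f(x) = x^2   ⇒   f'(x) = 2·x
  g(x) = sin(x)^2   ⇒   g'(x) = 2·sin(x)·cos(x)
  lim(x→0) f'(x)/g'(x) = lim(x→0) (2·x)/(2·sin(x)·cos(x))
  = 1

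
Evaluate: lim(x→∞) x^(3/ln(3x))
This is an exponential indeterminate form.

For exponential indeterminate forms, take the natural log:
  Let L = lim(x→∞) x^(3/ln(3x))
  Then ln(L) = lim(x→∞) [exponent × ln(base)]
  Evaluate using L'Hôpital or standard limits, then exponentiate.
  L = e^(3)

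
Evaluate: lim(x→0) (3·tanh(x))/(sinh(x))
This is a 0/0 indeterminate form.

Apply L'Hôpital's rule: differentiate numerator and denominator separately.
  f(x) = 3·tanh(x)   ⇒   f'(x) = 3 - 3·tanh(x)^2
  g(x) = sinh(x)   ⇒   g'(x) = cosh(x)
  lim(x→0) f'(x)/g'(x) = lim(x→0) (3 - 3·tanh(x)^2)/(cosh(x))
  = 3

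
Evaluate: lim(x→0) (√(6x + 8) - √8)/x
This is a standard limit.

Factor or rationalize the expression:
  lim(x→0) (√(6x + 8) - √8)/x = 3·sqrt(2)/4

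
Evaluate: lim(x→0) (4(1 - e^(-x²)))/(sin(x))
This is a 0/0 indeterminate form.

Apply L'Hôpital's rule: differentiate numerator and denominator separately.
  f(x) = 4 - 4·e^(-x^2)   ⇒   f'(x) = 8·x·e^(-x^2)
  g(x) = sin(x)   ⇒   g'(x) = cos(x)
  lim(x→0) f'(x)/g'(x) = lim(x→0) (8·x·e^(-x^2))/(cos(x))
  = 0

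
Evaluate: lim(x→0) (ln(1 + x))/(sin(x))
This is a 0/0 indeterminate form.

Apply L'Hôpital's rule: differentiate numerator and denominator separately.
  f(x) = ln(x + 1)   ⇒   f'(x) = 1/(x + 1)
  g(x) = sin(x)   ⇒   g'(x) = cos(x)
  lim(x→0) f'(x)/g'(x) = lim(x→0) (1/(x + 1))/(cos(x))
  = 1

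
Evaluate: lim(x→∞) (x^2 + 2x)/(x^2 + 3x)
This is an ∞/∞ indeterminate form.

Apply L'Hôpital's rule: differentiate numerator and denominator separately.
  f(x) = x^2 + 2·x   ⇒   f'(x) = 2·x + 2
  g(x) = x^2 + 3·x   ⇒   g'(x) = 2·x + 3
  lim(x→∞) f'(x)/g'(x) = lim(x→∞) (2·x + 2)/(2·x + 3)
  = 1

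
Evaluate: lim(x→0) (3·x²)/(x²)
This is a 0/0 indeterminate form.

Apply L'Hôpital's rule: differentiate numerator and denominator separately.
  f(x) = 3·x^2   ⇒   f'(x) = 6·x
  g(x) = x^2   ⇒   g'(x) = 2·x
  lim(x→0) f'(x)/g'(x) = lim(x→0) (6·x)/(2·x)
  = 3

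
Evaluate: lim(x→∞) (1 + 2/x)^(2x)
This is an exponential indeterminate form.

For exponential indeterminate forms, take the natural log:
  Let L = lim(x→∞) (1 + 2/x)^(2x)
  Then ln(L) = lim(x→∞) [exponent × ln(base)]
  Evaluate using L'Hôpital or standard limits, then exponentiate.
  L = e^(4)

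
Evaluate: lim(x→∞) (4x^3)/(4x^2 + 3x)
This is an ∞/∞ indeterminate form.

Apply L'Hôpital's rule: differentiate numerator and denominator separately.
  f(x) = 4·x^3   ⇒   f'(x) = 12·x^2
  g(x) = 4·x^2 + 3·x   ⇒   g'(x) = 8·x + 3
  lim(x→∞) f'(x)/g'(x) = lim(x→∞) (12·x^2)/(8·x + 3)
  = ∞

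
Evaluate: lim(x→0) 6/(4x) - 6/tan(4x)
This is an ∞-∞ indeterminate form.

Combine fractions or rationalize to convert ∞-∞ to 0/0 form:
  lim(x→0) 6/(4x) - 6/tan(4x) = 0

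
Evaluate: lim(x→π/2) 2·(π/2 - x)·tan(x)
This is a 0·∞ indeterminate form.

Rewrite 0·∞ as a quotient (0/0 or ∞/∞ form), then apply L'Hôpital's rule:
  lim(x→π/2) 2·(π/2 - x)·tan(x) = 2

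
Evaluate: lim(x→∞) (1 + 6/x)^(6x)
This is an exponential indeterminate form.

For exponential indeterminate forms, take the natural log:
  Let L = lim(x→∞) (1 + 6/x)^(6x)
  Then ln(L) = lim(x→∞) [exponent × ln(base)]
  Evaluate using L'Hôpital or standard limits, then exponentiate.
  L = e^(36)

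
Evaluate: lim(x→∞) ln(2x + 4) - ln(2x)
This is an ∞-∞ indeterminate form.

Combine fractions or rationalize to convert ∞-∞ to 0/0 form:
  lim(x→∞) ln(2x + 4) - ln(2x) = 0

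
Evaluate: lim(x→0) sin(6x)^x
This is an exponential indeterminate form.

For exponential indeterminate forms, take the natural log:
  Let L = lim(x→0) sin(6x)^x
  Then ln(L) = lim(x→0) [exponent × ln(base)]
  Evaluate using L'Hôpital or standard limits, then exponentiate.
  L = 1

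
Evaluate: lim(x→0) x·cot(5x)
This is a 0·∞ indeterminate form.

Rewrite 0·∞ as a quotient (0/0 or ∞/∞ form), then apply L'Hôpital's rule:
  lim(x→0) x·cot(5x) = 1/5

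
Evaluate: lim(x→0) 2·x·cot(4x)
This is a 0·∞ indeterminate form.

Rewrite 0·∞ as a quotient (0/0 or ∞/∞ form), then apply L'Hôpital's rule:
  lim(x→0) 2·x·cot(4x) = 1/2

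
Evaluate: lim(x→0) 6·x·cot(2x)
This is a 0·∞ indeterminate form.

Rewrite 0·∞ as a quotient (0/0 or ∞/∞ form), then apply L'Hôpital's rule:
  lim(x→0) 6·x·cot(2x) = 3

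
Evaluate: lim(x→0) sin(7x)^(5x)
This is an exponential indeterminate form.

For exponential indeterminate forms, take the natural log:
  Let L = lim(x→0) sin(7x)^(5x)
  Then ln(L) = lim(x→0) [exponent × ln(base)]
  Evaluate using L'Hôpital or standard limits, then exponentiate.
  L = 1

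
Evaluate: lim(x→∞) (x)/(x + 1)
This is an ∞/∞ indeterminate form.

Apply L'Hôpital's rule: differentiate numerator and denominator separately.
  f(x) = x   ⇒   f'(x) = 1
  g(x) = x + 1   ⇒   g'(x) = 1
  lim(x→∞) f'(x)/g'(x) = lim(x→∞) (1)/(1)
  = 1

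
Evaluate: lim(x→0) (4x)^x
This is an exponential indeterminate form.

For exponential indeterminate forms, take the natural log:
  Let L = lim(x→0) (4x)^x
  Then ln(L) = lim(x→0) [exponent × ln(base)]
  Evaluate using L'Hôpital or standard limits, then exponentiate.
  L = 1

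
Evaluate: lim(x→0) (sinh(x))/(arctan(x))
This is a 0/0 indeterminate form.

Apply L'Hôpital's rule: differentiate numerator and denominator separately.
  f(x) = sinh(x)   ⇒   f'(x) = cosh(x)
  g(x) = atan(x)   ⇒   g'(x) = 1/(x^2 + 1)
  lim(x→0) f'(x)/g'(x) = lim(x→0) (cosh(x))/(1/(x^2 + 1))
  = 1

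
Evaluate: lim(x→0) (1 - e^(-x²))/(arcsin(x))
This is a 0/0 indeterminate form.

Apply L'Hôpital's rule: differentiate numerator and denominator separately.
  f(x) = 1 - e^(-x^2)   ⇒   f'(x) = 2·x·e^(-x^2)
  g(x) = asin(x)   ⇒   g'(x) = 1/sqrt(1 - x^2)
  lim(x→0) f'(x)/g'(x) = lim(x→0) (2·x·e^(-x^2))/(1/sqrt(1 - x^2))
  = 0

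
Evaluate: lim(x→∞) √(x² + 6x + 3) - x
This is an ∞-∞ indeterminate form.

Combine fractions or rationalize to convert ∞-∞ to 0/0 form:
  lim(x→∞) √(x² + 6x + 3) - x = 3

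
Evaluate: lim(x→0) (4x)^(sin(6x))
This is an exponential indeterminate form.

For exponential indeterminate forms, take the natural log:
  Let L = lim(x→0) (4x)^(sin(6x))
  Then ln(L) = lim(x→0) [exponent × ln(base)]
  Evaluate using L'Hôpital or standard limits, then exponentiate.
  L = 1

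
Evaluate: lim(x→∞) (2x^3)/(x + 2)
This is an ∞/∞ indeterminate form.

Apply L'Hôpital's rule: differentiate numerator and denominator separately.
  f(x) = 2·x^3   ⇒   f'(x) = 6·x^2
  g(x) = x + 2   ⇒   g'(x) = 1
  lim(x→∞) f'(x)/g'(x) = lim(x→∞) (6·x^2)/(1)
  = ∞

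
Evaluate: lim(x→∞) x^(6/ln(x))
This is an exponential indeterminate form.

For exponential indeterminate forms, take the natural log:
  Let L = lim(x→∞) x^(6/ln(x))
  Then ln(L) = lim(x→∞) [exponent × ln(base)]
  Evaluate using L'Hôpital or standard limits, then exponentiate.
  L = e^(6)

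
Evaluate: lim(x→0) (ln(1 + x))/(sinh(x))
This is a 0/0 indeterminate form.

Apply L'Hôpital's rule: differentiate numerator and denominator separately.
  f(x) = ln(x + 1)   ⇒   f'(x) = 1/(x + 1)
  g(x) = sinh(x)   ⇒   g'(x) = cosh(x)
  lim(x→0) f'(x)/g'(x) = lim(x→0) (1/(x + 1))/(cosh(x))
  = 1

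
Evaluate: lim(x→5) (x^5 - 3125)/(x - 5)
This is a standard limit.

Factor or rationalize the expression:
  lim(x→5) (x^5 - 3125)/(x - 5) = 3125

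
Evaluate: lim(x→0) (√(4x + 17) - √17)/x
This is a standard limit.

Factor or rationalize the expression:
  lim(x→0) (√(4x + 17) - √17)/x = 2·sqrt(17)/17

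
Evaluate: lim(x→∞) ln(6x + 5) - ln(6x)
This is an ∞-∞ indeterminate form.

Combine fractions or rationalize to convert ∞-∞ to 0/0 form:
  lim(x→∞) ln(6x + 5) - ln(6x) = 0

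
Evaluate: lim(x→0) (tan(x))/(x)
This is a 0/0 indeterminate form.

Apply L'Hôpital's rule: differentiate numerator and denominator separately.
  f(x) = tan(x)   ⇒   f'(x) = tan(x)^2 + 1
  g(x) = x   ⇒   g'(x) = 1
  lim(x→0) f'(x)/g'(x) = lim(x→0) (tan(x)^2 + 1)/(1)
  = 1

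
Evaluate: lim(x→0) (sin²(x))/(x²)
This is a 0/0 indeterminate form.

Apply L'Hôpital's rule: differentiate numerator and denominator separately.
  f(x) = sin(x)^2   ⇒   f'(x) = 2·sin(x)·cos(x)
  g(x) = x^2   ⇒   g'(x) = 2·x
  lim(x→0) f'(x)/g'(x) = lim(x→0) (2·sin(x)·cos(x))/(2·x)
  = 1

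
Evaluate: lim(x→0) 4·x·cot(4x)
This is a 0·∞ indeterminate form.

Rewrite 0·∞ as a quotient (0/0 or ∞/∞ form), then apply L'Hôpital's rule:
  lim(x→0) 4·x·cot(4x) = 1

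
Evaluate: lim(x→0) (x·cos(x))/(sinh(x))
This is a 0/0 indeterminate form.

Apply L'Hôpital's rule: differentiate numerator and denominator separately.
  f(x) = x·cos(x)   ⇒   f'(x) = -x·sin(x) + cos(x)
  g(x) = sinh(x)   ⇒   g'(x) = cosh(x)
  lim(x→0) f'(x)/g'(x) = lim(x→0) (-x·sin(x) + cos(x))/(cosh(x))
  = 1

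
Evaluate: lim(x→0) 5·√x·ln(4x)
This is a 0·∞ indeterminate form.

Rewrite 0·∞ as a quotient (0/0 or ∞/∞ form), then apply L'Hôpital's rule:
  lim(x→0) 5·√x·ln(4x) = 0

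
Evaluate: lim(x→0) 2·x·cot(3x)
This is a 0·∞ indeterminate form.

Rewrite 0·∞ as a quotient (0/0 or ∞/∞ form), then apply L'Hôpital's rule:
  lim(x→0) 2·x·cot(3x) = 2/3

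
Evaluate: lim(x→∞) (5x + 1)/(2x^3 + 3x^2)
This is an ∞/∞ indeterminate form.

Apply L'Hôpital's rule: differentiate numerator and denominator separately.
  f(x) = 5·x + 1   ⇒   f'(x) = 5
  g(x) = 2·x^3 + 3·x^2   ⇒   g'(x) = 6·x^2 + 6·x
  lim(x→∞) f'(x)/g'(x) = lim(x→∞) (5)/(6·x^2 + 6·x)
  = 0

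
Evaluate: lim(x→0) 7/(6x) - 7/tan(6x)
This is an ∞-∞ indeterminate form.

Combine fractions or rationalize to convert ∞-∞ to 0/0 form:
  lim(x→0) 7/(6x) - 7/tan(6x) = 0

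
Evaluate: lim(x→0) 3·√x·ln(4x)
This is a 0·∞ indeterminate form.

Rewrite 0·∞ as a quotient (0/0 or ∞/∞ form), then apply L'Hôpital's rule:
  lim(x→0) 3·√x·ln(4x) = 0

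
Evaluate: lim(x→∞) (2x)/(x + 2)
This is an ∞/∞ indeterminate form.

Apply L'Hôpital's rule: differentiate numerator and denominator separately.
  f(x) = 2·x   ⇒   f'(x) = 2
  g(x) = x + 2   ⇒   g'(x) = 1
  lim(x→∞) f'(x)/g'(x) = lim(x→∞) (2)/(1)
  = 2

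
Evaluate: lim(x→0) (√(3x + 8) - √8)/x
This is a standard limit.

Factor or rationalize the expression:
  lim(x→0) (√(3x + 8) - √8)/x = 3·sqrt(2)/8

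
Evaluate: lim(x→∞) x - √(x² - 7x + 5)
This is an ∞-∞ indeterminate form.

Combine fractions or rationalize to convert ∞-∞ to 0/0 form:
  lim(x→∞) x - √(x² - 7x + 5) = 7/2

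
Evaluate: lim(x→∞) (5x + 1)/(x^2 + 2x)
This is an ∞/∞ indeterminate form.

Apply L'Hôpital's rule: differentiate numerator and denominator separately.
  f(x) = 5·x + 1   ⇒   f'(x) = 5
  g(x) = x^2 + 2·x   ⇒   g'(x) = 2·x + 2
  lim(x→∞) f'(x)/g'(x) = lim(x→∞) (5)/(2·x + 2)
  = 0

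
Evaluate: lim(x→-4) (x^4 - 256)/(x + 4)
This is a standard limit.

Factor or rationalize the expression:
  lim(x→-4) (x^4 - 256)/(x + 4) = -256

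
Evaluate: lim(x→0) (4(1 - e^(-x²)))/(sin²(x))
This is a 0/0 indeterminate form.

Apply L'Hôpital's rule: differentiate numerator and denominator separately.
  f(x) = 4 - 4·e^(-x^2)   ⇒   f'(x) = 8·x·e^(-x^2)
  g(x) = sin(x)^2   ⇒   g'(x) = 2·sin(x)·cos(x)
  lim(x→0) f'(x)/g'(x) = lim(x→0) (8·x·e^(-x^2))/(2·sin(x)·cos(x))
  = 4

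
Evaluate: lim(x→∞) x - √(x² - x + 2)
This is an ∞-∞ indeterminate form.

Combine fractions or rationalize to convert ∞-∞ to 0/0 form:
  lim(x→∞) x - √(x² - x + 2) = 1/2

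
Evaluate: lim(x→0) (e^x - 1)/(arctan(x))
This is a 0/0 indeterminate form.

Apply L'Hôpital's rule: differentiate numerator and denominator separately.
  f(x) = e^(x) - 1   ⇒   f'(x) = e^(x)
  g(x) = atan(x)   ⇒   g'(x) = 1/(x^2 + 1)
  lim(x→0) f'(x)/g'(x) = lim(x→0) (e^(x))/(1/(x^2 + 1))
  = 1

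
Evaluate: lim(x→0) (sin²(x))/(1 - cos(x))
This is a 0/0 indeterminate form.

Apply L'Hôpital's rule: differentiate numerator and denominator separately.
  f(x) = sin(x)^2   ⇒   f'(x) = 2·sin(x)·cos(x)
  g(x) = 1 - cos(x)   ⇒   g'(x) = sin(x)
  lim(x→0) f'(x)/g'(x) = lim(x→0) (2·sin(x)·cos(x))/(sin(x))
  = 2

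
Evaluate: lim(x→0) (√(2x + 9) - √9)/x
This is a standard limit.

Factor or rationalize the expression:
  lim(x→0) (√(2x + 9) - √9)/x = 1/3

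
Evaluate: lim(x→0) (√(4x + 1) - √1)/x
This is a standard limit.

Factor or rationalize the expression:
  lim(x→0) (√(4x + 1) - √1)/x = 2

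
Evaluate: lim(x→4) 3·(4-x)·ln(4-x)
This is a 0·∞ indeterminate form.

Rewrite 0·∞ as a quotient (0/0 or ∞/∞ form), then apply L'Hôpital's rule:
  lim(x→4) 3·(4-x)·ln(4-x) = 0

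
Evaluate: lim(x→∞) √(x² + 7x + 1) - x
This is an ∞-∞ indeterminate form.

Combine fractions or rationalize to convert ∞-∞ to 0/0 form:
  lim(x→∞) √(x² + 7x + 1) - x = 7/2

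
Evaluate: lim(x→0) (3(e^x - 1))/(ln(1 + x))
This is a 0/0 indeterminate form.

Apply L'Hôpital's rule: differentiate numerator and denominator separately.
  f(x) = 3·e^(x) - 3   ⇒   f'(x) = 3·e^(x)
  g(x) = ln(x + 1)   ⇒   g'(x) = 1/(x + 1)
  lim(x→0) f'(x)/g'(x) = lim(x→0) (3·e^(x))/(1/(x + 1))
  = 3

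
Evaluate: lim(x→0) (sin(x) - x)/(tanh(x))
This is a 0/0 indeterminate form.

Apply L'Hôpital's rule: differentiate numerator and denominator separately.
  f(x) = -x + sin(x)   ⇒   f'(x) = cos(x) - 1
  g(x) = tanh(x)   ⇒   g'(x) = 1 - tanh(x)^2
  lim(x→0) f'(x)/g'(x) = lim(x→0) (cos(x) - 1)/(1 - tanh(x)^2)
  = 0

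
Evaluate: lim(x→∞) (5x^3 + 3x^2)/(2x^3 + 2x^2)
This is an ∞/∞ indeterminate form.

Apply L'Hôpital's rule: differentiate numerator and denominator separately.
  f(x) = 5·x^3 + 3·x^2   ⇒   f'(x) = 15·x^2 + 6·x
  g(x) = 2·x^3 + 2·x^2   ⇒   g'(x) = 6·x^2 + 4·x
  lim(x→∞) f'(x)/g'(x) = lim(x→∞) (15·x^2 + 6·x)/(6·x^2 + 4·x)
  = 5/2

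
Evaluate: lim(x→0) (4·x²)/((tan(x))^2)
This is a 0/0 indeterminate form.

Apply L'Hôpital's rule: differentiate numerator and denominator separately.
  f(x) = 4·x^2   ⇒   f'(x) = 8·x
  g(x) = tan(x)^2   ⇒   g'(x) = (2·tan(x)^2 + 2)·tan(x)
  lim(x→0) f'(x)/g'(x) = lim(x→0) (8·x)/((2·tan(x)^2 + 2)·tan(x))
  = 4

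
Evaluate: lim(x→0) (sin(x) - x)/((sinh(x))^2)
This is a 0/0 indeterminate form.

Apply L'Hôpital's rule: differentiate numerator and denominator separately.
  f(x) = -x + sin(x)   ⇒   f'(x) = cos(x) - 1
  g(x) = sinh(x)^2   ⇒   g'(x) = 2·sinh(x)·cosh(x)
  lim(x→0) f'(x)/g'(x) = lim(x→0) (cos(x) - 1)/(2·sinh(x)·cosh(x))
  = 0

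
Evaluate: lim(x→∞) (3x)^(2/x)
This is an exponential indeterminate form.

For exponential indeterminate forms, take the natural log:
  Let L = lim(x→∞) (3x)^(2/x)
  Then ln(L) = lim(x→∞) [exponent × ln(base)]
  Evaluate using L'Hôpital or standard limits, then exponentiate.
  L = 1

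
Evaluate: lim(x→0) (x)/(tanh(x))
This is a 0/0 indeterminate form.

Apply L'Hôpital's rule: differentiate numerator and denominator separately.
  f(x) = x   ⇒   f'(x) = 1
  g(x) = tanh(x)   ⇒   g'(x) = 1 - tanh(x)^2
  lim(x→0) f'(x)/g'(x) = lim(x→0) (1)/(1 - tanh(x)^2)
  = 1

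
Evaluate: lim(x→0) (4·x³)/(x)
This is a 0/0 indeterminate form.

Apply L'Hôpital's rule: differentiate numerator and denominator separately.
  f(x) = 4·x^3   ⇒   f'(x) = 12·x^2
  g(x) = x   ⇒   g'(x) = 1
  lim(x→0) f'(x)/g'(x) = lim(x→0) (12·x^2)/(1)
  = 0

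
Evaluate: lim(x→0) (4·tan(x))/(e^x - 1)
This is a 0/0 indeterminate form.

Apply L'Hôpital's rule: differentiate numerator and denominator separately.
  f(x) = 4·tan(x)   ⇒   f'(x) = 4·tan(x)^2 + 4
  g(x) = e^(x) - 1   ⇒   g'(x) = e^(x)
  lim(x→0) f'(x)/g'(x) = lim(x→0) (4·tan(x)^2 + 4)/(e^(x))
  = 4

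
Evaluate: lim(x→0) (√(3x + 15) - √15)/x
This is a standard limit.

Factor or rationalize the expression:
  lim(x→0) (√(3x + 15) - √15)/x = sqrt(15)/10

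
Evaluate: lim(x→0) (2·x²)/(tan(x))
This is a 0/0 indeterminate form.

Apply L'Hôpital's rule: differentiate numerator and denominator separately.
  f(x) = 2·x^2   ⇒   f'(x) = 4·x
  g(x) = tan(x)   ⇒   g'(x) = tan(x)^2 + 1
  lim(x→0) f'(x)/g'(x) = lim(x→0) (4·x)/(tan(x)^2 + 1)
  = 0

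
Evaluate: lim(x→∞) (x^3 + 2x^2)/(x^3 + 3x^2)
This is an ∞/∞ indeterminate form.

Apply L'Hôpital's rule: differentiate numerator and denominator separately.
  f(x) = x^3 + 2·x^2   ⇒   f'(x) = 3·x^2 + 4·x
  g(x) = x^3 + 3·x^2   ⇒   g'(x) = 3·x^2 + 6·x
  lim(x→∞) f'(x)/g'(x) = lim(x→∞) (3·x^2 + 4·x)/(3·x^2 + 6·x)
  = 1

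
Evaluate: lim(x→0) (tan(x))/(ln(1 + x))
This is a 0/0 indeterminate form.

Apply L'Hôpital's rule: differentiate numerator and denominator separately.
  f(x) = tan(x)   ⇒   f'(x) = tan(x)^2 + 1
  g(x) = ln(x + 1)   ⇒   g'(x) = 1/(x + 1)
  lim(x→0) f'(x)/g'(x) = lim(x→0) (tan(x)^2 + 1)/(1/(x + 1))
  = 1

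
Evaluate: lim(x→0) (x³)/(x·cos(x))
This is a 0/0 indeterminate form.

Apply L'Hôpital's rule: differentiate numerator and denominator separately.
  f(x) = x^3   ⇒   f'(x) = 3·x^2
  g(x) = x·cos(x)   ⇒   g'(x) = -x·sin(x) + cos(x)
  lim(x→0) f'(x)/g'(x) = lim(x→0) (3·x^2)/(-x·sin(x) + cos(x))
  = 0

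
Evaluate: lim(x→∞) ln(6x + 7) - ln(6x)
This is an ∞-∞ indeterminate form.

Combine fractions or rationalize to convert ∞-∞ to 0/0 form:
  lim(x→∞) ln(6x + 7) - ln(6x) = 0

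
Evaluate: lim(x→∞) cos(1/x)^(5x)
This is an exponential indeterminate form.

For exponential indeterminate forms, take the natural log:
  Let L = lim(x→∞) cos(1/x)^(5x)
  Then ln(L) = lim(x→∞) [exponent × ln(base)]
  Evaluate using L'Hôpital or standard limits, then exponentiate.
  L = 1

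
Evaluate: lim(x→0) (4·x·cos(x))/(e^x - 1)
This is a 0/0 indeterminate form.

Apply L'Hôpital's rule: differentiate numerator and denominator separately.
  f(x) = 4·x·cos(x)   ⇒   f'(x) = -4·x·sin(x) + 4·cos(x)
  g(x) = e^(x) - 1   ⇒   g'(x) = e^(x)
  lim(x→0) f'(x)/g'(x) = lim(x→0) (-4·x·sin(x) + 4·cos(x))/(e^(x))
  = 4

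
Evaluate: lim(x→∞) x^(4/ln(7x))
This is an exponential indeterminate form.

For exponential indeterminate forms, take the natural log:
  Let L = lim(x→∞) x^(4/ln(7x))
  Then ln(L) = lim(x→∞) [exponent × ln(base)]
  Evaluate using L'Hôpital or standard limits, then exponentiate.
  L = e^(4)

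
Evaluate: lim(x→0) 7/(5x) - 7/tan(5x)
This is an ∞-∞ indeterminate form.

Combine fractions or rationalize to convert ∞-∞ to 0/0 form:
  lim(x→0) 7/(5x) - 7/tan(5x) = 0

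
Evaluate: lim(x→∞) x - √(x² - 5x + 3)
This is an ∞-∞ indeterminate form.

Combine fractions or rationalize to convert ∞-∞ to 0/0 form:
  lim(x→∞) x - √(x² - 5x + 3) = 5/2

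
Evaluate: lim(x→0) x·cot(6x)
This is a 0·∞ indeterminate form.

Rewrite 0·∞ as a quotient (0/0 or ∞/∞ form), then apply L'Hôpital's rule:
  lim(x→0) x·cot(6x) = 1/6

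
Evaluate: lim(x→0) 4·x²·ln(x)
This is a 0·∞ indeterminate form.

Rewrite 0·∞ as a quotient (0/0 or ∞/∞ form), then apply L'Hôpital's rule:
  lim(x→0) 4·x²·ln(x) = 0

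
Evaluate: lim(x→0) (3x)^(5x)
This is an exponential indeterminate form.

For exponential indeterminate forms, take the natural log:
  Let L = lim(x→0) (3x)^(5x)
  Then ln(L) = lim(x→0) [exponent × ln(base)]
  Evaluate using L'Hôpital or standard limits, then exponentiate.
  L = 1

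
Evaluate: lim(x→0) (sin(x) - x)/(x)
This is a 0/0 indeterminate form.

Apply L'Hôpital's rule: differentiate numerator and denominator separately.
  f(x) = -x + sin(x)   ⇒   f'(x) = cos(x) - 1
  g(x) = x   ⇒   g'(x) = 1
  lim(x→0) f'(x)/g'(x) = lim(x→0) (cos(x) - 1)/(1)
  = 0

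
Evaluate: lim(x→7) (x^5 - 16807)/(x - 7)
This is a standard limit.

Factor or rationalize the expression:
  lim(x→7) (x^5 - 16807)/(x - 7) = 12005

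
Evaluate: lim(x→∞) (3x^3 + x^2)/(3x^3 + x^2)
This is an ∞/∞ indeterminate form.

Apply L'Hôpital's rule: differentiate numerator and denominator separately.
  f(x) = 3·x^3 + x^2   ⇒   f'(x) = 9·x^2 + 2·x
  g(x) = 3·x^3 + x^2   ⇒   g'(x) = 9·x^2 + 2·x
  lim(x→∞) f'(x)/g'(x) = lim(x→∞) (9·x^2 + 2·x)/(9·x^2 + 2·x)
  = 1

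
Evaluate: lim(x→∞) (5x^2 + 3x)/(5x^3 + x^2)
This is an ∞/∞ indeterminate form.

Apply L'Hôpital's rule: differentiate numerator and denominator separately.
  f(x) = 5·x^2 + 3·x   ⇒   f'(x) = 10·x + 3
  g(x) = 5·x^3 + x^2   ⇒   g'(x) = 15·x^2 + 2·x
  lim(x→∞) f'(x)/g'(x) = lim(x→∞) (10·x + 3)/(15·x^2 + 2·x)
  = 0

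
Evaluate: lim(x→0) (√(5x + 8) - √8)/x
This is a standard limit.

Factor or rationalize the expression:
  lim(x→0) (√(5x + 8) - √8)/x = 5·sqrt(2)/8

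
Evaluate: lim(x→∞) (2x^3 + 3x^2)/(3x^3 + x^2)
This is an ∞/∞ indeterminate form.

Apply L'Hôpital's rule: differentiate numerator and denominator separately.
  f(x) = 2·x^3 + 3·x^2   ⇒   f'(x) = 6·x^2 + 6·x
  g(x) = 3·x^3 + x^2   ⇒   g'(x) = 9·x^2 + 2·x
  lim(x→∞) f'(x)/g'(x) = lim(x→∞) (6·x^2 + 6·x)/(9·x^2 + 2·x)
  = 2/3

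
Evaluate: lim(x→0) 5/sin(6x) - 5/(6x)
This is an ∞-∞ indeterminate form.

Combine fractions or rationalize to convert ∞-∞ to 0/0 form:
  lim(x→0) 5/sin(6x) - 5/(6x) = 0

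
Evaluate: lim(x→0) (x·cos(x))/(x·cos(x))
This is a 0/0 indeterminate form.

Apply L'Hôpital's rule: differentiate numerator and denominator separately.
  f(x) = x·cos(x)   ⇒   f'(x) = -x·sin(x) + cos(x)
  g(x) = x·cos(x)   ⇒   g'(x) = -x·sin(x) + cos(x)
  lim(x→0) f'(x)/g'(x) = lim(x→0) (-x·sin(x) + cos(x))/(-x·sin(x) + cos(x))
  = 1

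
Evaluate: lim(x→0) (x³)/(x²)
This is a 0/0 indeterminate form.

Apply L'Hôpital's rule: differentiate numerator and denominator separately.
  f(x) = x^3   ⇒   f'(x) = 3·x^2
  g(x) = x^2   ⇒   g'(x) = 2·x
  lim(x→0) f'(x)/g'(x) = lim(x→0) (3·x^2)/(2·x)
  = 0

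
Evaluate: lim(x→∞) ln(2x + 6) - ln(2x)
This is an ∞-∞ indeterminate form.

Combine fractions or rationalize to convert ∞-∞ to 0/0 form:
  lim(x→∞) ln(2x + 6) - ln(2x) = 0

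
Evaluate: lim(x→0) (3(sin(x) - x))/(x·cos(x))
This is a 0/0 indeterminate form.

Apply L'Hôpital's rule: differentiate numerator and denominator separately.
  f(x) = -3·x + 3·sin(x)   ⇒   f'(x) = 3·cos(x) - 3
  g(x) = x·cos(x)   ⇒   g'(x) = -x·sin(x) + cos(x)
  lim(x→0) f'(x)/g'(x) = lim(x→0) (3·cos(x) - 3)/(-x·sin(x) + cos(x))
  = 0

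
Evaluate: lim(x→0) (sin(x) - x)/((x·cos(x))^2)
This is a 0/0 indeterminate form.

Apply L'Hôpital's rule: differentiate numerator and denominator separately.
  f(x) = -x + sin(x)   ⇒   f'(x) = cos(x) - 1
  g(x) = x^2·cos(x)^2   ⇒   g'(x) = -2·x^2·sin(x)·cos(x) + 2·x·cos(x)^2
  lim(x→0) f'(x)/g'(x) = lim(x→0) (cos(x) - 1)/(-2·x^2·sin(x)·cos(x) + 2·x·cos(x)^2)
  = 0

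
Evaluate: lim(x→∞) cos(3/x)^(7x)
This is an exponential indeterminate form.

For exponential indeterminate forms, take the natural log:
  Let L = lim(x→∞) cos(3/x)^(7x)
  Then ln(L) = lim(x→∞) [exponent × ln(base)]
  Evaluate using L'Hôpital or standard limits, then exponentiate.
  L = 1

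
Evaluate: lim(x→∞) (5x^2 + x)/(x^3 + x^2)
This is an ∞/∞ indeterminate form.

Apply L'Hôpital's rule: differentiate numerator and denominator separately.
  f(x) = 5·x^2 + x   ⇒   f'(x) = 10·x + 1
  g(x) = x^3 + x^2   ⇒   g'(x) = 3·x^2 + 2·x
  lim(x→∞) f'(x)/g'(x) = lim(x→∞) (10·x + 1)/(3·x^2 + 2·x)
  = 0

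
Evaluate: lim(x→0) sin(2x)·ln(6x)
This is a 0·∞ indeterminate form.

Rewrite 0·∞ as a quotient (0/0 or ∞/∞ form), then apply L'Hôpital's rule:
  lim(x→0) sin(2x)·ln(6x) = 0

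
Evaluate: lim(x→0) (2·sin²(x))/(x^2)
This is a 0/0 indeterminate form.

Apply L'Hôpital's rule: differentiate numerator and denominator separately.
  f(x) = 2·sin(x)^2   ⇒   f'(x) = 4·sin(x)·cos(x)
  g(x) = x^2   ⇒   g'(x) = 2·x
  lim(x→0) f'(x)/g'(x) = lim(x→0) (4·sin(x)·cos(x))/(2·x)
  = 2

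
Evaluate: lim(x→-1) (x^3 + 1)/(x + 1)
This is a standard limit.

Factor or rationalize the expression:
  lim(x→-1) (x^3 + 1)/(x + 1) = 3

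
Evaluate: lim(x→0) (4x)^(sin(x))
This is an exponential indeterminate form.

For exponential indeterminate forms, take the natural log:
  Let L = lim(x→0) (4x)^(sin(x))
  Then ln(L) = lim(x→0) [exponent × ln(base)]
  Evaluate using L'Hôpital or standard limits, then exponentiate.
  L = 1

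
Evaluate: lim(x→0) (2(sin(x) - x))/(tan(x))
This is a 0/0 indeterminate form.

Apply L'Hôpital's rule: differentiate numerator and denominator separately.
  f(x) = -2·x + 2·sin(x)   ⇒   f'(x) = 2·cos(x) - 2
  g(x) = tan(x)   ⇒   g'(x) = tan(x)^2 + 1
  lim(x→0) f'(x)/g'(x) = lim(x→0) (2·cos(x) - 2)/(tan(x)^2 + 1)
  = 0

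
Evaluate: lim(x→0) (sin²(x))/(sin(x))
This is a 0/0 indeterminate form.

Apply L'Hôpital's rule: differentiate numerator and denominator separately.
  f(x) = sin(x)^2   ⇒   f'(x) = 2·sin(x)·cos(x)
  g(x) = sin(x)   ⇒   g'(x) = cos(x)
  lim(x→0) f'(x)/g'(x) = lim(x→0) (2·sin(x)·cos(x))/(cos(x))
  = 0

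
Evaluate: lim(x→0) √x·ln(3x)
This is a 0·∞ indeterminate form.

Rewrite 0·∞ as a quotient (0/0 or ∞/∞ form), then apply L'Hôpital's rule:
  lim(x→0) √x·ln(3x) = 0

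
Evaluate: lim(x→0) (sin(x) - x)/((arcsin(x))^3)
This is a 0/0 indeterminate form.

Apply L'Hôpital's rule: differentiate numerator and denominator separately.
  f(x) = -x + sin(x)   ⇒   f'(x) = cos(x) - 1
  g(x) = asin(x)^3   ⇒   g'(x) = 3·asin(x)^2/sqrt(1 - x^2)
  lim(x→0) f'(x)/g'(x) = lim(x→0) (cos(x) - 1)/(3·asin(x)^2/sqrt(1 - x^2))
  = -1/6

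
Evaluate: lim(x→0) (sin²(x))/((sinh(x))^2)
This is a 0/0 indeterminate form.

Apply L'Hôpital's rule: differentiate numerator and denominator separately.
  f(x) = sin(x)^2   ⇒   f'(x) = 2·sin(x)·cos(x)
  g(x) = sinh(x)^2   ⇒   g'(x) = 2·sinh(x)·cosh(x)
  lim(x→0) f'(x)/g'(x) = lim(x→0) (2·sin(x)·cos(x))/(2·sinh(x)·cosh(x))
  = 1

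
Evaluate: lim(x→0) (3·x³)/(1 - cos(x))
This is a 0/0 indeterminate form.

Apply L'Hôpital's rule: differentiate numerator and denominator separately.
  f(x) = 3·x^3   ⇒   f'(x) = 9·x^2
  g(x) = 1 - cos(x)   ⇒   g'(x) = sin(x)
  lim(x→0) f'(x)/g'(x) = lim(x→0) (9·x^2)/(sin(x))
  = 0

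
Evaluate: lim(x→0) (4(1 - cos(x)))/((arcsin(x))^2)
This is a 0/0 indeterminate form.

Apply L'Hôpital's rule: differentiate numerator and denominator separately.
  f(x) = 4 - 4·cos(x)   ⇒   f'(x) = 4·sin(x)
  g(x) = asin(x)^2   ⇒   g'(x) = 2·asin(x)/sqrt(1 - x^2)
  lim(x→0) f'(x)/g'(x) = lim(x→0) (4·sin(x))/(2·asin(x)/sqrt(1 - x^2))
  = 2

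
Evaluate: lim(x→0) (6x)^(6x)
This is an exponential indeterminate form.

For exponential indeterminate forms, take the natural log:
  Let L = lim(x→0) (6x)^(6x)
  Then ln(L) = lim(x→0) [exponent × ln(base)]
  Evaluate using L'Hôpital or standard limits, then exponentiate.
  L = 1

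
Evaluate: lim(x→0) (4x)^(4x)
This is an exponential indeterminate form.

For exponential indeterminate forms, take the natural log:
  Let L = lim(x→0) (4x)^(4x)
  Then ln(L) = lim(x→0) [exponent × ln(base)]
  Evaluate using L'Hôpital or standard limits, then exponentiate.
  L = 1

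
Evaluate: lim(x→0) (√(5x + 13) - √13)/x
This is a standard limit.

Factor or rationalize the expression:
  lim(x→0) (√(5x + 13) - √13)/x = 5·sqrt(13)/26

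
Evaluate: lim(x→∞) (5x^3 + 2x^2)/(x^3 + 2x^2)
This is an ∞/∞ indeterminate form.

Apply L'Hôpital's rule: differentiate numerator and denominator separately.
  f(x) = 5·x^3 + 2·x^2   ⇒   f'(x) = 15·x^2 + 4·x
  g(x) = x^3 + 2·x^2   ⇒   g'(x) = 3·x^2 + 4·x
  lim(x→∞) f'(x)/g'(x) = lim(x→∞) (15·x^2 + 4·x)/(3·x^2 + 4·x)
  = 5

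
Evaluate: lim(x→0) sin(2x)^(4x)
This is an exponential indeterminate form.

For exponential indeterminate forms, take the natural log:
  Let L = lim(x→0) sin(2x)^(4x)
  Then ln(L) = lim(x→0) [exponent × ln(base)]
  Evaluate using L'Hôpital or standard limits, then exponentiate.
  L = 1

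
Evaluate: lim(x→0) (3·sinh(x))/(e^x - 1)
This is a 0/0 indeterminate form.

Apply L'Hôpital's rule: differentiate numerator and denominator separately.
  f(x) = 3·sinh(x)   ⇒   f'(x) = 3·cosh(x)
  g(x) = e^(x) - 1   ⇒   g'(x) = e^(x)
  lim(x→0) f'(x)/g'(x) = lim(x→0) (3·cosh(x))/(e^(x))
  = 3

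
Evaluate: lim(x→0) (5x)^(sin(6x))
This is an exponential indeterminate form.

For exponential indeterminate forms, take the natural log:
  Let L = lim(x→0) (5x)^(sin(6x))
  Then ln(L) = lim(x→0) [exponent × ln(base)]
  Evaluate using L'Hôpital or standard limits, then exponentiate.
  L = 1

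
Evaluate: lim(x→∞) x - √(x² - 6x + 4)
This is an ∞-∞ indeterminate form.

Combine fractions or rationalize to convert ∞-∞ to 0/0 form:
  lim(x→∞) x - √(x² - 6x + 4) = 3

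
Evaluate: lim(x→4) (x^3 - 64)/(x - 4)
This is a standard limit.

Factor or rationalize the expression:
  lim(x→4) (x^3 - 64)/(x - 4) = 48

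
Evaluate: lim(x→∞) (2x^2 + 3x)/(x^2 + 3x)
This is an ∞/∞ indeterminate form.

Apply L'Hôpital's rule: differentiate numerator and denominator separately.
  f(x) = 2·x^2 + 3·x   ⇒   f'(x) = 4·x + 3
  g(x) = x^2 + 3·x   ⇒   g'(x) = 2·x + 3
  lim(x→∞) f'(x)/g'(x) = lim(x→∞) (4·x + 3)/(2·x + 3)
  = 2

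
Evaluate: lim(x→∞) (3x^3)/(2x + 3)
This is an ∞/∞ indeterminate form.

Apply L'Hôpital's rule: differentiate numerator and denominator separately.
  f(x) = 3·x^3   ⇒   f'(x) = 9·x^2
  g(x) = 2·x + 3   ⇒   g'(x) = 2
  lim(x→∞) f'(x)/g'(x) = lim(x→∞) (9·x^2)/(2)
  = ∞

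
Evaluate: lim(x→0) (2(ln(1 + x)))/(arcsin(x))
This is a 0/0 indeterminate form.

Apply L'Hôpital's rule: differentiate numerator and denominator separately.
  f(x) = 2·ln(x + 1)   ⇒   f'(x) = 2/(x + 1)
  g(x) = asin(x)   ⇒   g'(x) = 1/sqrt(1 - x^2)
  lim(x→0) f'(x)/g'(x) = lim(x→0) (2/(x + 1))/(1/sqrt(1 - x^2))
  = 2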